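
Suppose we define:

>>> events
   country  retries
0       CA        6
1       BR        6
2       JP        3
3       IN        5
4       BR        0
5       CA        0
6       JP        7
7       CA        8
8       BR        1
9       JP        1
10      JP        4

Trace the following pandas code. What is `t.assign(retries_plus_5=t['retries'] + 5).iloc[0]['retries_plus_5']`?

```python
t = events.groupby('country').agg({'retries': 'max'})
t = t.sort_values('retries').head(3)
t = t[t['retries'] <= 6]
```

10

group by country, max of retries:
         retries
country         
BR             6
CA             8
IN             5
JP             7
sort by retries:
         retries
country         
IN             5
BR             6
JP             7
CA             8
take first 3 rows:
         retries
country         
IN             5
BR             6
JP             7
filter rows where retries <= 6:
         retries
country         
IN             5
BR             6
add column retries_plus_5 = t['retries'] + 5:
         retries  retries_plus_5
country                         
IN             5              10
BR             6              11
Reading off the value at position 0, column 'retries_plus_5', we get 10.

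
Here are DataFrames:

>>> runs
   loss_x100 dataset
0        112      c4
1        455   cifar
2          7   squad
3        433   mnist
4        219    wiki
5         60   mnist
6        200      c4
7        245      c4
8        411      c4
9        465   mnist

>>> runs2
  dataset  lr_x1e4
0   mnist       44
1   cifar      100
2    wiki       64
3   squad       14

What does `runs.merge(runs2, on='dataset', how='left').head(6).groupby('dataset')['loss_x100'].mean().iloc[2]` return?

merge on 'dataset' (how='left') → 10 rows:
   loss_x100 dataset  lr_x1e4
0        112      c4      NaN
1        455   cifar    100.0
2          7   squad     14.0
3        433   mnist     44.0
4        219    wiki     64.0
5         60   mnist     44.0
6        200      c4      NaN
7        245      c4      NaN
8        411      c4      NaN
9        465   mnist     44.0
take first 6 rows:
   loss_x100 dataset  lr_x1e4
0        112      c4      NaN
1        455   cifar    100.0
2          7   squad     14.0
3        433   mnist     44.0
4        219    wiki     64.0
5         60   mnist     44.0
group by dataset, mean of loss_x100:
dataset
c4       112.0
cifar    455.0
mnist    246.5
squad      7.0
wiki     219.0
Name: loss_x100, dtype: float64

246.5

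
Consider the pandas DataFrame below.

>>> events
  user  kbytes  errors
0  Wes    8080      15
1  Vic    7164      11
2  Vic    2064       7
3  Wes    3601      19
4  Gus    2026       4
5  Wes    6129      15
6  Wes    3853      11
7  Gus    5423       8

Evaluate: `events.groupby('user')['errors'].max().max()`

19

group by user, max of errors:
user
Gus     8
Vic    11
Wes    19
Name: errors, dtype: int64
Hence 19.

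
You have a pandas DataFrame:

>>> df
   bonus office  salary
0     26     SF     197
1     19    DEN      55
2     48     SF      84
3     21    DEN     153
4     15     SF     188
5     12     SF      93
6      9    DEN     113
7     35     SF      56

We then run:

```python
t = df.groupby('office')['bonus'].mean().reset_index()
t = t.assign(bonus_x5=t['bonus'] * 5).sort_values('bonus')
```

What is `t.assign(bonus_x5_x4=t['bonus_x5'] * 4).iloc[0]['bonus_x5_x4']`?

326.666666667

group by office, mean of bonus:
office
DEN    16.333333
SF     27.200000
Name: bonus, dtype: float64
reset_index():
  office      bonus
0    DEN  16.333333
1     SF  27.200000
add column bonus_x5 = t['bonus'] * 5:
  office      bonus    bonus_x5
0    DEN  16.333333   81.666667
1     SF  27.200000  136.000000
sort by bonus:
  office      bonus    bonus_x5
0    DEN  16.333333   81.666667
1     SF  27.200000  136.000000
add column bonus_x5_x4 = t['bonus_x5'] * 4:
  office      bonus    bonus_x5  bonus_x5_x4
0    DEN  16.333333   81.666667   326.666667
1     SF  27.200000  136.000000   544.000000
Reading off the value at position 0, column 'bonus_x5_x4', we get 326.666666667.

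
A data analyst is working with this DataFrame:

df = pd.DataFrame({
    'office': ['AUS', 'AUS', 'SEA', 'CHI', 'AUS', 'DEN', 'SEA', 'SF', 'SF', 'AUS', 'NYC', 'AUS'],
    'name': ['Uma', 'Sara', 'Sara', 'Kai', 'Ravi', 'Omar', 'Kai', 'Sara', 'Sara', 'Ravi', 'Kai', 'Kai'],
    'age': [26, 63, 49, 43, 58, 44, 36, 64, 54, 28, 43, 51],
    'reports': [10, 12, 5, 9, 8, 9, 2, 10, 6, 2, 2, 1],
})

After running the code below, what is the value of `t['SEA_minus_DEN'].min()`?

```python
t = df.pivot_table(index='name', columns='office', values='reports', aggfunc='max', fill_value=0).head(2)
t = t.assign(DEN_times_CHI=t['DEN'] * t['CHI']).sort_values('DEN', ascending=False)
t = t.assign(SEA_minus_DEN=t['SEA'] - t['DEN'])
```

-9

pivot: rows=name, cols=office, max(reports):
office  AUS  CHI  DEN  NYC  SEA  SF
name                               
Kai       1    9    0    2    2   0
Omar      0    0    9    0    0   0
Ravi      8    0    0    0    0   0
Sara     12    0    0    0    5  10
Uma      10    0    0    0    0   0
take first 2 rows:
office  AUS  CHI  DEN  NYC  SEA  SF
name                               
Kai       1    9    0    2    2   0
Omar      0    0    9    0    0   0
add column DEN_times_CHI = t['DEN'] * t['CHI']:
office  AUS  CHI  DEN  NYC  SEA  SF  DEN_times_CHI
name                                              
Kai       1    9    0    2    2   0              0
Omar      0    0    9    0    0   0              0
sort by DEN descending:
office  AUS  CHI  DEN  NYC  SEA  SF  DEN_times_CHI
name                                              
Omar      0    0    9    0    0   0              0
Kai       1    9    0    2    2   0              0
add column SEA_minus_DEN = t['SEA'] - t['DEN']:
office  AUS  CHI  DEN  NYC  SEA  SF  DEN_times_CHI  SEA_minus_DEN
name                                                             
Omar      0    0    9    0    0   0              0             -9
Kai       1    9    0    2    2   0              0              2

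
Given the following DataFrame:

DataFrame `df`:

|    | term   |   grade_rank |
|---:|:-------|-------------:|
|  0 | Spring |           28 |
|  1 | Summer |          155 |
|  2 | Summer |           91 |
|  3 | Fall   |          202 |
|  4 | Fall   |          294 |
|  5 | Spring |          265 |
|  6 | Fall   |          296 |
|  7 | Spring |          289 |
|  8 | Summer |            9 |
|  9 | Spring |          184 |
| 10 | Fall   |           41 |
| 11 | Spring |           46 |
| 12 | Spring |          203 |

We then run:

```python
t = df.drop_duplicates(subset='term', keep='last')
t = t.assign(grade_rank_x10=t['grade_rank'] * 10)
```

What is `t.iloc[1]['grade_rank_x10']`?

drop duplicate term (keep=last):
      term  grade_rank
8   Summer           9
10    Fall          41
12  Spring         203
add column grade_rank_x10 = t['grade_rank'] * 10:
      term  grade_rank  grade_rank_x10
8   Summer           9              90
10    Fall          41             410
12  Spring         203            2030

410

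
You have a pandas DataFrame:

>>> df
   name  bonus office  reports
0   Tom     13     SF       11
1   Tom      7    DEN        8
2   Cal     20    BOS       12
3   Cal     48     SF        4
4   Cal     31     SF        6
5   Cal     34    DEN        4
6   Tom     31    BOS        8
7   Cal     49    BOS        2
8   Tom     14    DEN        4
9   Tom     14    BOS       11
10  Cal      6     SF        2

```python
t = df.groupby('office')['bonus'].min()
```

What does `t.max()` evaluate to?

14

group by office, min of bonus:
office
BOS    14
DEN     7
SF      6
Name: bonus, dtype: int64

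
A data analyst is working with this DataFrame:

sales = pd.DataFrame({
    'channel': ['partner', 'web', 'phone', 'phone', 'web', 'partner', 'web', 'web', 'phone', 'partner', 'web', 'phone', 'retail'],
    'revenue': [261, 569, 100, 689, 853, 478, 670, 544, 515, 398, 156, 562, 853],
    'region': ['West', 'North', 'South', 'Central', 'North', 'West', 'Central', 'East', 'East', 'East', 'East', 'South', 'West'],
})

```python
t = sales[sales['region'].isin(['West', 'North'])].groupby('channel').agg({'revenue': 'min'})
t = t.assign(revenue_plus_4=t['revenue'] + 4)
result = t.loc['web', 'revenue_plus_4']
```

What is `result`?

filter rows where region in ['West', 'North']:
    channel  revenue region
0   partner      261   West
1       web      569  North
4       web      853  North
5   partner      478   West
12   retail      853   West
group by channel, min of revenue:
         revenue
channel         
partner      261
retail       853
web          569
add column revenue_plus_4 = t['revenue'] + 4:
         revenue  revenue_plus_4
channel                         
partner      261             265
retail       853             857
web          569             573

573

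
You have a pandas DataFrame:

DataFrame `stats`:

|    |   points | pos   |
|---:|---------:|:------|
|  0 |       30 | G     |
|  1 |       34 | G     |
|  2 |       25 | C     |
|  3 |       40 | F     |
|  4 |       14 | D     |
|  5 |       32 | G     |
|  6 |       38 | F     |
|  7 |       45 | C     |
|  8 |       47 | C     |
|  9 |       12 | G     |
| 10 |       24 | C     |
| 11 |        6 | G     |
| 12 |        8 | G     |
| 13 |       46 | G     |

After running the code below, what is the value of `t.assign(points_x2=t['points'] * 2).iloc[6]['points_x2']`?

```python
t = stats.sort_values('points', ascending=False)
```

sort by points descending:
    points pos
8       47   C
13      46   G
7       45   C
3       40   F
6       38   F
1       34   G
5       32   G
0       30   G
2       25   C
10      24   C
4       14   D
9       12   G
12       8   G
11       6   G
add column points_x2 = t['points'] * 2:
    points pos  points_x2
8       47   C         94
13      46   G         92
7       45   C         90
3       40   F         80
6       38   F         76
1       34   G         68
5       32   G         64
0       30   G         60
2       25   C         50
10      24   C         48
4       14   D         28
9       12   G         24
12       8   G         16
11       6   G         12
value at position 6, column 'points_x2' → 64

64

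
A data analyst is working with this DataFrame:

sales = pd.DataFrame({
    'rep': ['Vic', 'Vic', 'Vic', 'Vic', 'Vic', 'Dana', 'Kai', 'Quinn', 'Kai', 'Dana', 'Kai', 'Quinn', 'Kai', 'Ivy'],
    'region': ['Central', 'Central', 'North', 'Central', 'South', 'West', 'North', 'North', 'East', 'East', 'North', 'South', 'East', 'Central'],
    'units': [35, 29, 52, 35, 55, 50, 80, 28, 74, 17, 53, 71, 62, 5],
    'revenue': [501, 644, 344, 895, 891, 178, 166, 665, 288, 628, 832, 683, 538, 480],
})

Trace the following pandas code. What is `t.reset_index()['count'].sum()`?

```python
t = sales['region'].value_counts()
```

value_counts of region:
region
Central    4
North      4
East       3
South      2
West       1
Name: count, dtype: int64
reset_index():
    region  count
0  Central      4
1    North      4
2     East      3
3    South      2
4     West      1

14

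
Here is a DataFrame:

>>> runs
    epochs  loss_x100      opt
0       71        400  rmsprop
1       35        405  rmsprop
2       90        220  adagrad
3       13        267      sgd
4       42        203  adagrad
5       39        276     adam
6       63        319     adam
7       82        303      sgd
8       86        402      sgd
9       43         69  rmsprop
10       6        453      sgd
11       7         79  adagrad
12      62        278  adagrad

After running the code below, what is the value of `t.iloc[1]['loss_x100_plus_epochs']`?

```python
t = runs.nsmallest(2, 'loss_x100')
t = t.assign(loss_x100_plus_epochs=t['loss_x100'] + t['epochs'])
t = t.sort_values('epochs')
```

take 2 rows with smallest loss_x100:
    epochs  loss_x100      opt
9       43         69  rmsprop
11       7         79  adagrad
add column loss_x100_plus_epochs = t['loss_x100'] + t['epochs']:
    epochs  loss_x100      opt  loss_x100_plus_epochs
9       43         69  rmsprop                    112
11       7         79  adagrad                     86
sort by epochs:
    epochs  loss_x100      opt  loss_x100_plus_epochs
11       7         79  adagrad                     86
9       43         69  rmsprop                    112
Then the value at position 1, column 'loss_x100_plus_epochs': 112

112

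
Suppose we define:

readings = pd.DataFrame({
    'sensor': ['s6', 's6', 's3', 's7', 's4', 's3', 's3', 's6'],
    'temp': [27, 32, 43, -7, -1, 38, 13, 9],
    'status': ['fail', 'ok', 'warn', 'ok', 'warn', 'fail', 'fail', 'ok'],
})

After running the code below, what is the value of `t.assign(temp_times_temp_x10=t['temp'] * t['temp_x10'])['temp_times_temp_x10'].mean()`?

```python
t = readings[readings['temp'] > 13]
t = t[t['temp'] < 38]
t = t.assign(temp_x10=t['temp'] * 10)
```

filter rows where temp > 13:
  sensor  temp status
0     s6    27   fail
1     s6    32     ok
2     s3    43   warn
5     s3    38   fail
filter rows where temp < 38:
  sensor  temp status
0     s6    27   fail
1     s6    32     ok
add column temp_x10 = t['temp'] * 10:
  sensor  temp status  temp_x10
0     s6    27   fail       270
1     s6    32     ok       320
add column temp_times_temp_x10 = t['temp'] * t['temp_x10']:
  sensor  temp status  temp_x10  temp_times_temp_x10
0     s6    27   fail       270                 7290
1     s6    32     ok       320                10240
Finally, mean of column 'temp_times_temp_x10' = 8765.0.

8765.0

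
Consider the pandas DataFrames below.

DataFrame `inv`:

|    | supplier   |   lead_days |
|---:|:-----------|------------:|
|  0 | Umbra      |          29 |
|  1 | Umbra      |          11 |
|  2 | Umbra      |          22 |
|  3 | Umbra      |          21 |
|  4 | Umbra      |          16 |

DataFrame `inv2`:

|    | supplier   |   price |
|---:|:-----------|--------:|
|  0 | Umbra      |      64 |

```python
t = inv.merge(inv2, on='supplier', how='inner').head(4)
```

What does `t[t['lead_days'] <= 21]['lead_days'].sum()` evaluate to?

32

merge on 'supplier' (how='inner') → 5 rows:
  supplier  lead_days  price
0    Umbra         29     64
1    Umbra         11     64
2    Umbra         22     64
3    Umbra         21     64
4    Umbra         16     64
take first 4 rows:
  supplier  lead_days  price
0    Umbra         29     64
1    Umbra         11     64
2    Umbra         22     64
3    Umbra         21     64
filter rows where lead_days <= 21:
  supplier  lead_days  price
1    Umbra         11     64
3    Umbra         21     64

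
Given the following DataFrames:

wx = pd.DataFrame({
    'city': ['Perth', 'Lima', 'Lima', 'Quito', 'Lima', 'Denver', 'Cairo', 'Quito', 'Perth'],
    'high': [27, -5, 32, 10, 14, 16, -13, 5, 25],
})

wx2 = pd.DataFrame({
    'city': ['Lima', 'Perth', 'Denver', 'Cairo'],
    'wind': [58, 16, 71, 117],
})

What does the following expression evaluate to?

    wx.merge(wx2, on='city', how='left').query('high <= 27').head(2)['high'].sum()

merge on 'city' (how='left') → 9 rows:
     city  high   wind
0   Perth    27   16.0
1    Lima    -5   58.0
2    Lima    32   58.0
3   Quito    10    NaN
4    Lima    14   58.0
5  Denver    16   71.0
6   Cairo   -13  117.0
7   Quito     5    NaN
8   Perth    25   16.0
filter rows where high <= 27:
     city  high   wind
0   Perth    27   16.0
1    Lima    -5   58.0
3   Quito    10    NaN
4    Lima    14   58.0
5  Denver    16   71.0
6   Cairo   -13  117.0
7   Quito     5    NaN
8   Perth    25   16.0
take first 2 rows:
    city  high  wind
0  Perth    27  16.0
1   Lima    -5  58.0
The sum of column 'high' is 22.

22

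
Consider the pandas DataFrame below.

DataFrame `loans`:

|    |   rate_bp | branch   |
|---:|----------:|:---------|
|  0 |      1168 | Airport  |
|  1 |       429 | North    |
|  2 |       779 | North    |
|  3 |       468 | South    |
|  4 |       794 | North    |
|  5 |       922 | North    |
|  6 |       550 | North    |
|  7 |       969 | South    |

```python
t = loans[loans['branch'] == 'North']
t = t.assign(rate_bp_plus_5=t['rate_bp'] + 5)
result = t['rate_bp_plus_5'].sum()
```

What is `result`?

3499

filter rows where branch == 'North':
   rate_bp branch
1      429  North
2      779  North
4      794  North
5      922  North
6      550  North
add column rate_bp_plus_5 = t['rate_bp'] + 5:
   rate_bp branch  rate_bp_plus_5
1      429  North             434
2      779  North             784
4      794  North             799
5      922  North             927
6      550  North             555
Taking the sum of column 'rate_bp_plus_5' gives 3499.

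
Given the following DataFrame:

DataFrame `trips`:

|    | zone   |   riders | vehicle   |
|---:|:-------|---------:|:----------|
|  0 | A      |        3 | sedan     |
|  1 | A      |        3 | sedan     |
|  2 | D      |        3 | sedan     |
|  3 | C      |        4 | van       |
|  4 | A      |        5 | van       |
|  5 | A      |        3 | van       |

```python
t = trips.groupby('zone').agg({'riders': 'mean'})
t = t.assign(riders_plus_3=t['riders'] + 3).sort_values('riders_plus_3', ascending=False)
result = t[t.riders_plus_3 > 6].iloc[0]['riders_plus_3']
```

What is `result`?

group by zone, mean of riders:
      riders
zone        
A        3.5
C        4.0
D        3.0
add column riders_plus_3 = t['riders'] + 3:
      riders  riders_plus_3
zone                       
A        3.5            6.5
C        4.0            7.0
D        3.0            6.0
sort by riders_plus_3 descending:
      riders  riders_plus_3
zone                       
C        4.0            7.0
A        3.5            6.5
D        3.0            6.0
filter rows where riders_plus_3 > 6:
      riders  riders_plus_3
zone                       
C        4.0            7.0
A        3.5            6.5
So iloc[0]['riders_plus_3'] = 7.0.

7.0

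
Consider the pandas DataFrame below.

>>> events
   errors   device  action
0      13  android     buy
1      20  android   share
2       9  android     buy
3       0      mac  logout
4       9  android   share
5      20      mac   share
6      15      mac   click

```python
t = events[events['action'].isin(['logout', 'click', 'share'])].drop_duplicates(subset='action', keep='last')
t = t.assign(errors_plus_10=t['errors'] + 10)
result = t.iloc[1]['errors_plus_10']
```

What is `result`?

filter rows where action in ['logout', 'click', 'share']:
   errors   device  action
1      20  android   share
3       0      mac  logout
4       9  android   share
5      20      mac   share
6      15      mac   click
drop duplicate action (keep=last):
   errors device  action
3       0    mac  logout
5      20    mac   share
6      15    mac   click
add column errors_plus_10 = t['errors'] + 10:
   errors device  action  errors_plus_10
3       0    mac  logout              10
5      20    mac   share              30
6      15    mac   click              25

30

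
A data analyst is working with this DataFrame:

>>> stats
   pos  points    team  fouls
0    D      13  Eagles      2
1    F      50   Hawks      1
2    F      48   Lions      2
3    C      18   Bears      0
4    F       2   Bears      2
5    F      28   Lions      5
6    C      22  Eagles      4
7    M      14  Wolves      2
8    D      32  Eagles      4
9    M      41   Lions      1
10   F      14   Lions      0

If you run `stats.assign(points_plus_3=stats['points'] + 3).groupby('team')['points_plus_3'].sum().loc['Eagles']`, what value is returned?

76

add column points_plus_3 = stats['points'] + 3:
   pos  points    team  fouls  points_plus_3
0    D      13  Eagles      2             16
1    F      50   Hawks      1             53
2    F      48   Lions      2             51
3    C      18   Bears      0             21
4    F       2   Bears      2              5
5    F      28   Lions      5             31
6    C      22  Eagles      4             25
7    M      14  Wolves      2             17
8    D      32  Eagles      4             35
9    M      41   Lions      1             44
10   F      14   Lions      0             17
group by team, sum of points_plus_3:
team
Bears      26
Eagles     76
Hawks      53
Lions     143
Wolves     17
Name: points_plus_3, dtype: int64
Then the value at index 'Eagles': 76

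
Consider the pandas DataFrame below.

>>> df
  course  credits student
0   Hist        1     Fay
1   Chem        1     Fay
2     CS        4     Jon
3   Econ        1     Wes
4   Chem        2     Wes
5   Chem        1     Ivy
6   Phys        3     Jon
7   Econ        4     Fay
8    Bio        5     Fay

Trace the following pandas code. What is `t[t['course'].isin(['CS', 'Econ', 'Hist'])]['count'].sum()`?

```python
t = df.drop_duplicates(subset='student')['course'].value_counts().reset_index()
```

drop duplicate student (keep=first):
  course  credits student
0   Hist        1     Fay
2     CS        4     Jon
3   Econ        1     Wes
5   Chem        1     Ivy
value_counts of course:
course
Hist    1
CS      1
Econ    1
Chem    1
Name: count, dtype: int64
reset_index():
  course  count
0   Hist      1
1     CS      1
2   Econ      1
3   Chem      1
filter rows where course in ['CS', 'Econ', 'Hist']:
  course  count
0   Hist      1
1     CS      1
2   Econ      1

3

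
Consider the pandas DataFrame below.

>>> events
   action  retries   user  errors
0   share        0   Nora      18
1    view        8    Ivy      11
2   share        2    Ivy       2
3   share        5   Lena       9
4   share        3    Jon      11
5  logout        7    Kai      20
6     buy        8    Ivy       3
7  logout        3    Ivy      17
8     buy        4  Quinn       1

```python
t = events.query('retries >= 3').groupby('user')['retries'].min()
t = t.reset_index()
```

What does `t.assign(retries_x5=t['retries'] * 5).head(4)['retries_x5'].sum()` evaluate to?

filter rows where retries >= 3:
   action  retries   user  errors
1    view        8    Ivy      11
3   share        5   Lena       9
4   share        3    Jon      11
5  logout        7    Kai      20
6     buy        8    Ivy       3
7  logout        3    Ivy      17
8     buy        4  Quinn       1
group by user, min of retries:
user
Ivy      3
Jon      3
Kai      7
Lena     5
Quinn    4
Name: retries, dtype: int64
reset_index():
    user  retries
0    Ivy        3
1    Jon        3
2    Kai        7
3   Lena        5
4  Quinn        4
add column retries_x5 = t['retries'] * 5:
    user  retries  retries_x5
0    Ivy        3          15
1    Jon        3          15
2    Kai        7          35
3   Lena        5          25
4  Quinn        4          20
take first 4 rows:
   user  retries  retries_x5
0   Ivy        3          15
1   Jon        3          15
2   Kai        7          35
3  Lena        5          25

90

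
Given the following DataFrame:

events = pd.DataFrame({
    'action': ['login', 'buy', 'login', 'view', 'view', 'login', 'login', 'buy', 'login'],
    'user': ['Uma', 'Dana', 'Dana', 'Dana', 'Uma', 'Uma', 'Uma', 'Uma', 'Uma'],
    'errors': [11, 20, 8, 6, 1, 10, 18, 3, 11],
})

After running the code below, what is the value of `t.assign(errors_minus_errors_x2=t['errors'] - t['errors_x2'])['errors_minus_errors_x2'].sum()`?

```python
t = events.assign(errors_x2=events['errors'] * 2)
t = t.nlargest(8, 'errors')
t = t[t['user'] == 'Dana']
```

-34

add column errors_x2 = events['errors'] * 2:
  action  user  errors  errors_x2
0  login   Uma      11         22
1    buy  Dana      20         40
2  login  Dana       8         16
3   view  Dana       6         12
4   view   Uma       1          2
5  login   Uma      10         20
6  login   Uma      18         36
7    buy   Uma       3          6
8  login   Uma      11         22
take 8 rows with largest errors:
  action  user  errors  errors_x2
1    buy  Dana      20         40
6  login   Uma      18         36
0  login   Uma      11         22
8  login   Uma      11         22
5  login   Uma      10         20
2  login  Dana       8         16
3   view  Dana       6         12
7    buy   Uma       3          6
filter rows where user == 'Dana':
  action  user  errors  errors_x2
1    buy  Dana      20         40
2  login  Dana       8         16
3   view  Dana       6         12
add column errors_minus_errors_x2 = t['errors'] - t['errors_x2']:
  action  user  errors  errors_x2  errors_minus_errors_x2
1    buy  Dana      20         40                     -20
2  login  Dana       8         16                      -8
3   view  Dana       6         12                      -6
Hence -34.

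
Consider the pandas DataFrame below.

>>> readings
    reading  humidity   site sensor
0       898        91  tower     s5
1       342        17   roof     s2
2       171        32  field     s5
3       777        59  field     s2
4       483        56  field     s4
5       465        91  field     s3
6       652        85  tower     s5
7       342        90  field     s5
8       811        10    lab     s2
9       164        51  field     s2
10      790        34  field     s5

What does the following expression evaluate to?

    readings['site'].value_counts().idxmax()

field

value_counts of site:
site
field    7
tower    2
roof     1
lab      1
Name: count, dtype: int64
Taking the label with the largest value gives field.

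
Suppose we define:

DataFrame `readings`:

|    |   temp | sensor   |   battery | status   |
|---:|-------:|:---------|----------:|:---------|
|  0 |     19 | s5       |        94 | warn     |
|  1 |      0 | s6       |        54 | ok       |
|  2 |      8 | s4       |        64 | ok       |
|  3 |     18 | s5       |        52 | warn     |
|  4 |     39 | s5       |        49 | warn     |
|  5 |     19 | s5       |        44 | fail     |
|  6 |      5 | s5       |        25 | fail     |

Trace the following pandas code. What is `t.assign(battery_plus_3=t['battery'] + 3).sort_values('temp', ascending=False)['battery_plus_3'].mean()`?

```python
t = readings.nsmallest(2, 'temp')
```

42.5

take 2 rows with smallest temp:
   temp sensor  battery status
1     0     s6       54     ok
6     5     s5       25   fail
add column battery_plus_3 = t['battery'] + 3:
   temp sensor  battery status  battery_plus_3
1     0     s6       54     ok              57
6     5     s5       25   fail              28
sort by temp descending:
   temp sensor  battery status  battery_plus_3
6     5     s5       25   fail              28
1     0     s6       54     ok              57
So mean() = 42.5.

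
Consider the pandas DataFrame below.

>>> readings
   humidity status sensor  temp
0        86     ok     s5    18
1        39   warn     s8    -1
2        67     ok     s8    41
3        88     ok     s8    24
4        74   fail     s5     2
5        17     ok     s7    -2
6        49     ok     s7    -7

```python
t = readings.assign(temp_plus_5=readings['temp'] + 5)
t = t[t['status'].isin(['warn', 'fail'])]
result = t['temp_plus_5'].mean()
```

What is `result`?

add column temp_plus_5 = readings['temp'] + 5:
   humidity status sensor  temp  temp_plus_5
0        86     ok     s5    18           23
1        39   warn     s8    -1            4
2        67     ok     s8    41           46
3        88     ok     s8    24           29
4        74   fail     s5     2            7
5        17     ok     s7    -2            3
6        49     ok     s7    -7           -2
filter rows where status in ['warn', 'fail']:
   humidity status sensor  temp  temp_plus_5
1        39   warn     s8    -1            4
4        74   fail     s5     2            7
The mean of column 'temp_plus_5' is 5.5.

5.5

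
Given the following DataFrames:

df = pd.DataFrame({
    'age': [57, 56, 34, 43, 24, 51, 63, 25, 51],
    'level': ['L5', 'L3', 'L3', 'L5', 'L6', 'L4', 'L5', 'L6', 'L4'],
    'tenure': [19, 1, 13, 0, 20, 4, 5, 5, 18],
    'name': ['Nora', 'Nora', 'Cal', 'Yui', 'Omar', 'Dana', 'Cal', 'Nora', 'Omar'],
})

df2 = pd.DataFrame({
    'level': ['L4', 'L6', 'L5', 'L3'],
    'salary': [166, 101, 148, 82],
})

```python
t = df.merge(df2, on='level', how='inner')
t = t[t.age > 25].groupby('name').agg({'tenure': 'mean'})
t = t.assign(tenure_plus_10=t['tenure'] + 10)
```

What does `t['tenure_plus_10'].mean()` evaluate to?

merge on 'level' (how='inner') → 9 rows:
   age level  tenure  name  salary
0   57    L5      19  Nora     148
1   56    L3       1  Nora      82
2   34    L3      13   Cal      82
3   43    L5       0   Yui     148
4   24    L6      20  Omar     101
5   51    L4       4  Dana     166
6   63    L5       5   Cal     148
7   25    L6       5  Nora     101
8   51    L4      18  Omar     166
filter rows where age > 25:
   age level  tenure  name  salary
0   57    L5      19  Nora     148
1   56    L3       1  Nora      82
2   34    L3      13   Cal      82
3   43    L5       0   Yui     148
5   51    L4       4  Dana     166
6   63    L5       5   Cal     148
8   51    L4      18  Omar     166
group by name, mean of tenure:
      tenure
name        
Cal      9.0
Dana     4.0
Nora    10.0
Omar    18.0
Yui      0.0
add column tenure_plus_10 = t['tenure'] + 10:
      tenure  tenure_plus_10
name                        
Cal      9.0            19.0
Dana     4.0            14.0
Nora    10.0            20.0
Omar    18.0            28.0
Yui      0.0            10.0
Then the mean of column 'tenure_plus_10': 18.2

18.2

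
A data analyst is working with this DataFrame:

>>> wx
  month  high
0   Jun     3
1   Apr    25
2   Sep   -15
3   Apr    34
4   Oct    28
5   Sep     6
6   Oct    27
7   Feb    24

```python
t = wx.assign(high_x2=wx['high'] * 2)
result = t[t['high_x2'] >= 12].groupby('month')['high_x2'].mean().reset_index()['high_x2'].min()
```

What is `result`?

12.0

add column high_x2 = wx['high'] * 2:
  month  high  high_x2
0   Jun     3        6
1   Apr    25       50
2   Sep   -15      -30
3   Apr    34       68
4   Oct    28       56
5   Sep     6       12
6   Oct    27       54
7   Feb    24       48
filter rows where high_x2 >= 12:
  month  high  high_x2
1   Apr    25       50
3   Apr    34       68
4   Oct    28       56
5   Sep     6       12
6   Oct    27       54
7   Feb    24       48
group by month, mean of high_x2:
month
Apr    59.0
Feb    48.0
Oct    55.0
Sep    12.0
Name: high_x2, dtype: float64
reset_index():
  month  high_x2
0   Apr     59.0
1   Feb     48.0
2   Oct     55.0
3   Sep     12.0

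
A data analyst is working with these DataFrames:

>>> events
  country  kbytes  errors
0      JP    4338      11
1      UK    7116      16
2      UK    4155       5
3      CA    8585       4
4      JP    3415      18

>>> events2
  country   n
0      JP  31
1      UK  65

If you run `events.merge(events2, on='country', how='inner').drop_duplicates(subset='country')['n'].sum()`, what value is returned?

merge on 'country' (how='inner') → 4 rows:
  country  kbytes  errors   n
0      JP    4338      11  31
1      UK    7116      16  65
2      UK    4155       5  65
3      JP    3415      18  31
drop duplicate country (keep=first):
  country  kbytes  errors   n
0      JP    4338      11  31
1      UK    7116      16  65
Then the sum of column 'n': 96

96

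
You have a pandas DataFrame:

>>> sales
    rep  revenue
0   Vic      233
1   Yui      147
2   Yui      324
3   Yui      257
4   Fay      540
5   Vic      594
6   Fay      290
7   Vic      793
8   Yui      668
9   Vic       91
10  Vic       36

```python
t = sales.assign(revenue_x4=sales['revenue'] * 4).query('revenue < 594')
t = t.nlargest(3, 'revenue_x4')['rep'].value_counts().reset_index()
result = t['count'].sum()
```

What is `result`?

3

add column revenue_x4 = sales['revenue'] * 4:
    rep  revenue  revenue_x4
0   Vic      233         932
1   Yui      147         588
2   Yui      324        1296
3   Yui      257        1028
4   Fay      540        2160
5   Vic      594        2376
6   Fay      290        1160
7   Vic      793        3172
8   Yui      668        2672
9   Vic       91         364
10  Vic       36         144
filter rows where revenue < 594:
    rep  revenue  revenue_x4
0   Vic      233         932
1   Yui      147         588
2   Yui      324        1296
3   Yui      257        1028
4   Fay      540        2160
6   Fay      290        1160
9   Vic       91         364
10  Vic       36         144
take 3 rows with largest revenue_x4:
   rep  revenue  revenue_x4
4  Fay      540        2160
2  Yui      324        1296
6  Fay      290        1160
value_counts of rep:
rep
Fay    2
Yui    1
Name: count, dtype: int64
reset_index():
   rep  count
0  Fay      2
1  Yui      1
So sum() = 3.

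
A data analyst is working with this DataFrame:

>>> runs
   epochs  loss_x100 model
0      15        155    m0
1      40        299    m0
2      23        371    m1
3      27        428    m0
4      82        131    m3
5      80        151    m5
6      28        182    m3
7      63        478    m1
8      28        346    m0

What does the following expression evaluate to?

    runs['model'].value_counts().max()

4

value_counts of model:
model
m0    4
m1    2
m3    2
m5    1
Name: count, dtype: int64
Taking the max of the resulting series gives 4.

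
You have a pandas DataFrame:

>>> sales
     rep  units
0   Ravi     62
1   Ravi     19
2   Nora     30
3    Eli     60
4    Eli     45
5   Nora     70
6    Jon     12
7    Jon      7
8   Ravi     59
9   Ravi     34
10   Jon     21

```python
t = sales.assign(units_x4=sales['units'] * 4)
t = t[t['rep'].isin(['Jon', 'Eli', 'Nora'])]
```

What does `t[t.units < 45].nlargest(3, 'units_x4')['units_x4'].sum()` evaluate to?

252

add column units_x4 = sales['units'] * 4:
     rep  units  units_x4
0   Ravi     62       248
1   Ravi     19        76
2   Nora     30       120
3    Eli     60       240
4    Eli     45       180
5   Nora     70       280
6    Jon     12        48
7    Jon      7        28
8   Ravi     59       236
9   Ravi     34       136
10   Jon     21        84
filter rows where rep in ['Jon', 'Eli', 'Nora']:
     rep  units  units_x4
2   Nora     30       120
3    Eli     60       240
4    Eli     45       180
5   Nora     70       280
6    Jon     12        48
7    Jon      7        28
10   Jon     21        84
filter rows where units < 45:
     rep  units  units_x4
2   Nora     30       120
6    Jon     12        48
7    Jon      7        28
10   Jon     21        84
take 3 rows with largest units_x4:
     rep  units  units_x4
2   Nora     30       120
10   Jon     21        84
6    Jon     12        48
Hence 252.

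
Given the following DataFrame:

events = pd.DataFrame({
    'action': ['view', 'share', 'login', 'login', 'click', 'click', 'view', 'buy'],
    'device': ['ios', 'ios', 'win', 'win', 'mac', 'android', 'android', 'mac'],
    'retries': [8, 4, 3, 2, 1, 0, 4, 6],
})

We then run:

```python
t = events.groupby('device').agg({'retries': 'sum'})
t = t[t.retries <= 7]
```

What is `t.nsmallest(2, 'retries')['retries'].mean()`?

group by device, sum of retries:
         retries
device          
android        4
ios           12
mac            7
win            5
filter rows where retries <= 7:
         retries
device          
android        4
mac            7
win            5
take 2 rows with smallest retries:
         retries
device          
android        4
win            5
Finally, mean of column 'retries' = 4.5.

4.5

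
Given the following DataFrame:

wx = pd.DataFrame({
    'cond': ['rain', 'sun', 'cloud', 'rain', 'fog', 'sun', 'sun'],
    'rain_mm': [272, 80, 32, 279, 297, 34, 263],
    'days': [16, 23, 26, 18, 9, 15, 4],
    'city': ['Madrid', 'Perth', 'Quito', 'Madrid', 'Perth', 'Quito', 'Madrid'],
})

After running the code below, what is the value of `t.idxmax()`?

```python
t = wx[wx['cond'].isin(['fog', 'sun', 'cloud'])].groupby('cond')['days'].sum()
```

sun

filter rows where cond in ['fog', 'sun', 'cloud']:
    cond  rain_mm  days    city
1    sun       80    23   Perth
2  cloud       32    26   Quito
4    fog      297     9   Perth
5    sun       34    15   Quito
6    sun      263     4  Madrid
group by cond, sum of days:
cond
cloud    26
fog       9
sun      42
Name: days, dtype: int64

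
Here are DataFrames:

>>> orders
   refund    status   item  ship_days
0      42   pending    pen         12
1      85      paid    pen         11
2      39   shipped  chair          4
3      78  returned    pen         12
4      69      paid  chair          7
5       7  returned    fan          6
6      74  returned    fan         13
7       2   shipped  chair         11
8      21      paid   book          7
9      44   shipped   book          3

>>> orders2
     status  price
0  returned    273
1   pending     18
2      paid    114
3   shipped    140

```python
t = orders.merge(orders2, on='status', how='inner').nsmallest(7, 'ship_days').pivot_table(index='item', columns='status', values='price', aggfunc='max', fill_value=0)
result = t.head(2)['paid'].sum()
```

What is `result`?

228

merge on 'status' (how='inner') → 10 rows:
   refund    status   item  ship_days  price
0      42   pending    pen         12     18
1      85      paid    pen         11    114
2      39   shipped  chair          4    140
3      78  returned    pen         12    273
4      69      paid  chair          7    114
5       7  returned    fan          6    273
6      74  returned    fan         13    273
7       2   shipped  chair         11    140
8      21      paid   book          7    114
9      44   shipped   book          3    140
take 7 rows with smallest ship_days:
   refund    status   item  ship_days  price
9      44   shipped   book          3    140
2      39   shipped  chair          4    140
5       7  returned    fan          6    273
4      69      paid  chair          7    114
8      21      paid   book          7    114
1      85      paid    pen         11    114
7       2   shipped  chair         11    140
pivot: rows=item, cols=status, max(price):
status  paid  returned  shipped
item                           
book     114         0      140
chair    114         0      140
fan        0       273        0
pen      114         0        0
take first 2 rows:
status  paid  returned  shipped
item                           
book     114         0      140
chair    114         0      140
The sum of column 'paid' is 228.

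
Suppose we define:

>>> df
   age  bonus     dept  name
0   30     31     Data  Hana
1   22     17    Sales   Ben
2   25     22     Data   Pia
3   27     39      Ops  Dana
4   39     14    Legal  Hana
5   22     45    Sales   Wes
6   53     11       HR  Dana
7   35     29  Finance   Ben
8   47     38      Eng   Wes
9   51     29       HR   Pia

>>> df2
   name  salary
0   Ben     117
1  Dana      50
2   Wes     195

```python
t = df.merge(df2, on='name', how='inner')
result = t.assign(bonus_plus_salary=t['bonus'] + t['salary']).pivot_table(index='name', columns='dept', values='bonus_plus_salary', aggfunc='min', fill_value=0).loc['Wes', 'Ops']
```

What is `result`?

merge on 'name' (how='inner') → 6 rows:
   age  bonus     dept  name  salary
0   22     17    Sales   Ben     117
1   27     39      Ops  Dana      50
2   22     45    Sales   Wes     195
3   53     11       HR  Dana      50
4   35     29  Finance   Ben     117
5   47     38      Eng   Wes     195
add column bonus_plus_salary = t['bonus'] + t['salary']:
   age  bonus     dept  name  salary  bonus_plus_salary
0   22     17    Sales   Ben     117                134
1   27     39      Ops  Dana      50                 89
2   22     45    Sales   Wes     195                240
3   53     11       HR  Dana      50                 61
4   35     29  Finance   Ben     117                146
5   47     38      Eng   Wes     195                233
pivot: rows=name, cols=dept, min(bonus_plus_salary):
dept  Eng  Finance  HR  Ops  Sales
name                              
Ben     0      146   0    0    134
Dana    0        0  61   89      0
Wes   233        0   0    0    240
Reading off the value at row 'Wes', column 'Ops', we get 0.

0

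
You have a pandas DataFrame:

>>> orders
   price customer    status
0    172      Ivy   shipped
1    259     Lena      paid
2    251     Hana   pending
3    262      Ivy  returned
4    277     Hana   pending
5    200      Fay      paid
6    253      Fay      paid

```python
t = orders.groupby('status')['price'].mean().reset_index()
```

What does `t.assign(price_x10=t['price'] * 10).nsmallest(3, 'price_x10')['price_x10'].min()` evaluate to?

1720.0

group by status, mean of price:
status
paid        237.333333
pending     264.000000
returned    262.000000
shipped     172.000000
Name: price, dtype: float64
reset_index():
     status       price
0      paid  237.333333
1   pending  264.000000
2  returned  262.000000
3   shipped  172.000000
add column price_x10 = t['price'] * 10:
     status       price    price_x10
0      paid  237.333333  2373.333333
1   pending  264.000000  2640.000000
2  returned  262.000000  2620.000000
3   shipped  172.000000  1720.000000
take 3 rows with smallest price_x10:
     status       price    price_x10
3   shipped  172.000000  1720.000000
0      paid  237.333333  2373.333333
2  returned  262.000000  2620.000000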